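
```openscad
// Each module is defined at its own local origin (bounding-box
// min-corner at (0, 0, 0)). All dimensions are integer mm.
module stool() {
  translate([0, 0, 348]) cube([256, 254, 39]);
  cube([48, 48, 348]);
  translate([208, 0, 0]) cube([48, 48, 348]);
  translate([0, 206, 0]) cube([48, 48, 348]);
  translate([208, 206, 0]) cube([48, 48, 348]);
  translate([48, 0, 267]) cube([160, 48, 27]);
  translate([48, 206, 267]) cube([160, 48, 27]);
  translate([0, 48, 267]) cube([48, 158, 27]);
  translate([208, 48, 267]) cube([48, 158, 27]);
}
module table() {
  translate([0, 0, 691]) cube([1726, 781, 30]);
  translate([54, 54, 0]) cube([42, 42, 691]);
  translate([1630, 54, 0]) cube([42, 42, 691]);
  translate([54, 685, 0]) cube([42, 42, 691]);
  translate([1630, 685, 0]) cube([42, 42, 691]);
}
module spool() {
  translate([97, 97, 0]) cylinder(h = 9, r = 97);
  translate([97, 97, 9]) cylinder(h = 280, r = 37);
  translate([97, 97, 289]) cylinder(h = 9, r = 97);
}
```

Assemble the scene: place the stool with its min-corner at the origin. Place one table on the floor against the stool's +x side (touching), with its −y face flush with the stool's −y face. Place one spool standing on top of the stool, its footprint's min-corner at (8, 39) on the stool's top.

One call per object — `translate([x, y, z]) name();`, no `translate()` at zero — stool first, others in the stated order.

stool();
translate([256, 0, 0]) table();
translate([8, 39, 387]) spool();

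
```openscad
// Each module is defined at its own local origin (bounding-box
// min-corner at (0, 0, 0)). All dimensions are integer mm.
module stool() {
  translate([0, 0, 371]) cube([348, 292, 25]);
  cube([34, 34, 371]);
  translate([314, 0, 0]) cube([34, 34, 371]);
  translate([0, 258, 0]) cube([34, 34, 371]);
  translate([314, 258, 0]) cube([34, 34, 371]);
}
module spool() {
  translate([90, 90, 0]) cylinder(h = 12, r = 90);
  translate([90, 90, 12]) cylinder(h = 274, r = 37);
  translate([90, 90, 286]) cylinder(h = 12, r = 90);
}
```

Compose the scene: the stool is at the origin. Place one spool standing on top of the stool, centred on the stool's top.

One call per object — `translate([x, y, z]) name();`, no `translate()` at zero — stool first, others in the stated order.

stool();
translate([84, 56, 396]) spool();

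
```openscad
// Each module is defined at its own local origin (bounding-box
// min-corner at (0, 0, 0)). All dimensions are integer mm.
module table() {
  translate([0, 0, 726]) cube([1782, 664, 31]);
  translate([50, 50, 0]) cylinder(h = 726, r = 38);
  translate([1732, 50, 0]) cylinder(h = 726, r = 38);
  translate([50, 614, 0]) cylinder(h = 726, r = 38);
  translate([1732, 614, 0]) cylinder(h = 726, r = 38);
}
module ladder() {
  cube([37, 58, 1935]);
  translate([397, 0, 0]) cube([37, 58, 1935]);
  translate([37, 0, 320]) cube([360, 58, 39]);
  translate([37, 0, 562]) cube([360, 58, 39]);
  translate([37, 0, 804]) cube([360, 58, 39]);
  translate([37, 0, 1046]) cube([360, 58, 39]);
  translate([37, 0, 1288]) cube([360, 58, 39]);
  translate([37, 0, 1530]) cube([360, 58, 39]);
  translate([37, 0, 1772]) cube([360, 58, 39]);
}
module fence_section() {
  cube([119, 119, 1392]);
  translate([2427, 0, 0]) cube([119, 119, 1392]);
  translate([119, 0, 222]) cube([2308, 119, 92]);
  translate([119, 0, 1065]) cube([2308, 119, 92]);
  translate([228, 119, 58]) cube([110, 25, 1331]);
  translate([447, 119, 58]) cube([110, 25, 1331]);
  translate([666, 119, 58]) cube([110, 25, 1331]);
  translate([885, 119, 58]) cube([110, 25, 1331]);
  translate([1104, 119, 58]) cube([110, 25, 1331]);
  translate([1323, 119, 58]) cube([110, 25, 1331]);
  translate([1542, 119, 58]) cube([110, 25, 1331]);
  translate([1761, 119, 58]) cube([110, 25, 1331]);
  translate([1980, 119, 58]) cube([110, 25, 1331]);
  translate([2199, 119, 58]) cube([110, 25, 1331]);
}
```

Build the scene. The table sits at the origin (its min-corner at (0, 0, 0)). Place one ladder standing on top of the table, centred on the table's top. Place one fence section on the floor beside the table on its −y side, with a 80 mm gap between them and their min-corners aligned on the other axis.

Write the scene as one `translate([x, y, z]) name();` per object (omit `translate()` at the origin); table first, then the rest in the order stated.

table();
translate([674, 303, 757]) ladder();
translate([0, -224, 0]) fence_section();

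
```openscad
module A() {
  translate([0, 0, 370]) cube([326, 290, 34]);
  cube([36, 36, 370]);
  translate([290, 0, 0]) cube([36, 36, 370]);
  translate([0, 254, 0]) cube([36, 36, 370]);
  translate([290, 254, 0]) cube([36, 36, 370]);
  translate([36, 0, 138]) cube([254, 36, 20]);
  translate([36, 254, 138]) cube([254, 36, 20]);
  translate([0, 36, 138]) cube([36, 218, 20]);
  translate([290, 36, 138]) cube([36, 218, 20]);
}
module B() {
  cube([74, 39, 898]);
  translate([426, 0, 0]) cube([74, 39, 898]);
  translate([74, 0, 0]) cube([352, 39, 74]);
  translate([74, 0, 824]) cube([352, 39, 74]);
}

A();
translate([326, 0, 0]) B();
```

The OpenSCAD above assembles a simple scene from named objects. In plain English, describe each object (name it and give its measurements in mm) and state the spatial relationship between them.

A is a four-legged stool. The seat is a 326×290×34 mm slab whose top surface is at z = 404 mm; four square legs, each 36×36 mm in cross-section, run from the floor (z = 0) to the underside of the seat, each flush with a corner of the seat. Four stretchers, 36 mm wide and 20 mm tall, connect adjacent legs with their undersides at z = 138 mm, each running between the inner faces of the legs it joins and aligned with the legs' outer faces on the other axis.

B is a picture frame with a 352×750 mm rectangular opening (x by z) and a uniform 74 mm border on every side. Frame depth is 39 mm along y. It is built from two vertical stiles running the full outside height and two horizontal rails spanning the gap between the stiles.

The picture frame is against the stool's +x side, with their −y faces flush.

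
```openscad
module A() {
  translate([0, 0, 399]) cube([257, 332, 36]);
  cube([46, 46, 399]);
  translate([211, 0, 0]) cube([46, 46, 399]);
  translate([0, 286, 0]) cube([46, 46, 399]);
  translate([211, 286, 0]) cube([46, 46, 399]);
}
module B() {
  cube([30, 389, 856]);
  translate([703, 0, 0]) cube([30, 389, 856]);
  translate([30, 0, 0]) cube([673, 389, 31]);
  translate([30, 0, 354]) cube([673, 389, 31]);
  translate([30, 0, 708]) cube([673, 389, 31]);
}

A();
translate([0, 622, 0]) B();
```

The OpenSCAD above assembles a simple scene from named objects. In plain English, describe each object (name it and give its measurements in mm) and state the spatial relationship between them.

A is a four-legged stool. The seat is a 257×332×36 mm slab whose top surface is at z = 435 mm; four square legs, each 46×46 mm in cross-section, run from the floor (z = 0) to the underside of the seat, each flush with a corner of the seat.

B is an open bookshelf. Two side panels, each 30 mm thick, 389 mm deep and 856 mm tall, stand 733 mm apart (outside-to-outside). Between them sit 3 shelves, each 31 mm thick and 389 mm deep, spanning the full gap between the sides. The bottom shelf rests on the floor (its underside at z = 0) and the clear gap between one shelf's top and the next shelf's underside is 323 mm.

The bookshelf is on the floor beside the stool on its +y side.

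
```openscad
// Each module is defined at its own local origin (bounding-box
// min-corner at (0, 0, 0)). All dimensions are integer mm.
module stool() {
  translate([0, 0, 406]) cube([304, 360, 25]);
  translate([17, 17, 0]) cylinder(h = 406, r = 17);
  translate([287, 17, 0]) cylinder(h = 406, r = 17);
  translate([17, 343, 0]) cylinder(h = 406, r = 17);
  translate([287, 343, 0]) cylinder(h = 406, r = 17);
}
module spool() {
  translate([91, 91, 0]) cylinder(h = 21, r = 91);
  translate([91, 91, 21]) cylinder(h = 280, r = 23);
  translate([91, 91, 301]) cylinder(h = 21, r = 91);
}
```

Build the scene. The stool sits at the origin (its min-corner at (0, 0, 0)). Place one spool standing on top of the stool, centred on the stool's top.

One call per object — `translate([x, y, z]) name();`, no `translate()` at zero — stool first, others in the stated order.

stool();
translate([61, 89, 431]) spool();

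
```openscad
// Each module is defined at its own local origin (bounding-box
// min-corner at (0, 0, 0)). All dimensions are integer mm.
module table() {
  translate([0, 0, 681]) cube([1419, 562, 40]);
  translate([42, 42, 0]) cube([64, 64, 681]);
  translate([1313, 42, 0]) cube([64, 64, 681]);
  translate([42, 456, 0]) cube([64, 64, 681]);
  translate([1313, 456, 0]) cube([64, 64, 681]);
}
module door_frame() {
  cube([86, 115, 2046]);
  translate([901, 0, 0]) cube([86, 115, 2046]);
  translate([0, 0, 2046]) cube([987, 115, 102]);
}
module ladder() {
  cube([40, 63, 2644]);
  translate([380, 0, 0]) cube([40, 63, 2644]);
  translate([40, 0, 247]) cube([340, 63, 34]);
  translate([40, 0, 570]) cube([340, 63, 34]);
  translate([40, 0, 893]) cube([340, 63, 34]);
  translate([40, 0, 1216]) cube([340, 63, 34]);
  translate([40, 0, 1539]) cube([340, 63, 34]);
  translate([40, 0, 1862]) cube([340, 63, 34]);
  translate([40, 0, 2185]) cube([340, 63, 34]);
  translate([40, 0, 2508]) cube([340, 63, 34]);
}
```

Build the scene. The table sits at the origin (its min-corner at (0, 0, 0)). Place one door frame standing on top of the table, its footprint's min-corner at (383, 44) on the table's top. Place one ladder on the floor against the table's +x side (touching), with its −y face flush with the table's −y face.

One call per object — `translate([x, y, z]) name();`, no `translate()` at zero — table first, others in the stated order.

table();
translate([383, 44, 721]) door_frame();
translate([1419, 0, 0]) ladder();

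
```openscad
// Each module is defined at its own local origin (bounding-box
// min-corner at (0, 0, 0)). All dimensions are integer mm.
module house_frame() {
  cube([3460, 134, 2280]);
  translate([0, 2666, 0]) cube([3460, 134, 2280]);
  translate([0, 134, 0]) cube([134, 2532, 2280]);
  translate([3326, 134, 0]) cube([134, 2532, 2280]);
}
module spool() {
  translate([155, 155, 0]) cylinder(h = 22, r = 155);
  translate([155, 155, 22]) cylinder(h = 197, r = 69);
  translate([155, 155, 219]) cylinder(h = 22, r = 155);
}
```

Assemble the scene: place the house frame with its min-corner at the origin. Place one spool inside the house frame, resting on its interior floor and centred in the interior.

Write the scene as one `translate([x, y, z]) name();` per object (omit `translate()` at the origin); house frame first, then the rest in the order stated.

house_frame();
translate([1575, 1245, 0]) spool();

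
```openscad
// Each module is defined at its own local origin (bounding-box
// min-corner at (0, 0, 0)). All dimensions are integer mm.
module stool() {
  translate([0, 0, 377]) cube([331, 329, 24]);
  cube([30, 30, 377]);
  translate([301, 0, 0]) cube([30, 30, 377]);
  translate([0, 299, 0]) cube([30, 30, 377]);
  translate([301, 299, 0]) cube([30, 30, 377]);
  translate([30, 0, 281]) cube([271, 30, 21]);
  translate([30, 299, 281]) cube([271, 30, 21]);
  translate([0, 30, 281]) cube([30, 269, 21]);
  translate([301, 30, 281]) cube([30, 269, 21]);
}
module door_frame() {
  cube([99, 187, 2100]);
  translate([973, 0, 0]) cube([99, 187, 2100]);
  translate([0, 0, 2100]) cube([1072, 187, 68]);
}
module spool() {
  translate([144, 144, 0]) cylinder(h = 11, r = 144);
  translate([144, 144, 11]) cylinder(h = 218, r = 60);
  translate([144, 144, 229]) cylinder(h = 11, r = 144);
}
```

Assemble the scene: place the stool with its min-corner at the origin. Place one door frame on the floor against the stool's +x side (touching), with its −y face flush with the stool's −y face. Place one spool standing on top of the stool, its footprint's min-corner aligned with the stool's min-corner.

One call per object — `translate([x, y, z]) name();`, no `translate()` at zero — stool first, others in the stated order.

stool();
translate([331, 0, 0]) door_frame();
translate([0, 0, 401]) spool();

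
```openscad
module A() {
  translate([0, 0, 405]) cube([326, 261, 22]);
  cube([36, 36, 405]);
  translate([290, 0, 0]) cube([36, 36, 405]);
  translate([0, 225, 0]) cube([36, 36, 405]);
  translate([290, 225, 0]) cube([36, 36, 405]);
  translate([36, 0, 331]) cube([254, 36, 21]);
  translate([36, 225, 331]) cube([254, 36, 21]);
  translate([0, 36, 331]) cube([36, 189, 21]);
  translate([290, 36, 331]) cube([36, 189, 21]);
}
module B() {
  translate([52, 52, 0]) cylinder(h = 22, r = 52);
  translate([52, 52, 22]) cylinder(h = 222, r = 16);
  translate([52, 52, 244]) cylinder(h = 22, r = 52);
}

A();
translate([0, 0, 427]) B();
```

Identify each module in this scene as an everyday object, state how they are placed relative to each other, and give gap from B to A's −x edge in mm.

A is a stool. B is a spool. The spool is on top of the stool. The gap from the spool to the stool's −x edge is 0 mm.

The spool's min-x is at 0; the stool's min-x is 0; gap = 0 mm.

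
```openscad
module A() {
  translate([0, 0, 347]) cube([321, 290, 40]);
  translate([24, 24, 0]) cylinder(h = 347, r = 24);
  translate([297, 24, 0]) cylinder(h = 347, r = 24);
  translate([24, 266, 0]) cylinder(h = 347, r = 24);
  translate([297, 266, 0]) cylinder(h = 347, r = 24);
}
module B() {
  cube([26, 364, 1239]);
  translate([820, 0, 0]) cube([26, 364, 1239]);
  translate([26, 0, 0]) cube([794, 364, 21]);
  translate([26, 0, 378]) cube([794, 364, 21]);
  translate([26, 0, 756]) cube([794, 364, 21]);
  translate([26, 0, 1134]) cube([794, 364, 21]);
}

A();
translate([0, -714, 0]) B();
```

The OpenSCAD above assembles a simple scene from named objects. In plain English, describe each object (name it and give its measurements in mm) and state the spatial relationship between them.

A is a simple wooden stool: a rectangular seat 321 mm (x) by 290 mm (y), 40 mm thick, top face at z = 387 mm, on four round legs, each 48 mm in diameter. The legs rest on z = 0, each leg's axis is inset half a diameter from the nearest pair of seat edges (so the leg's bounding box is flush with the corner).

B is a bookshelf 846 mm wide overall, 364 mm deep and 1239 mm tall. The two sides are 26 mm thick vertical panels. 4 horizontal shelves of 21 mm thickness span between the inner faces of the sides; the lowest shelf sits on the floor and shelves are stacked with a clear vertical gap of 357 mm between each pair.

The bookshelf is on the floor beside the stool on its −y side.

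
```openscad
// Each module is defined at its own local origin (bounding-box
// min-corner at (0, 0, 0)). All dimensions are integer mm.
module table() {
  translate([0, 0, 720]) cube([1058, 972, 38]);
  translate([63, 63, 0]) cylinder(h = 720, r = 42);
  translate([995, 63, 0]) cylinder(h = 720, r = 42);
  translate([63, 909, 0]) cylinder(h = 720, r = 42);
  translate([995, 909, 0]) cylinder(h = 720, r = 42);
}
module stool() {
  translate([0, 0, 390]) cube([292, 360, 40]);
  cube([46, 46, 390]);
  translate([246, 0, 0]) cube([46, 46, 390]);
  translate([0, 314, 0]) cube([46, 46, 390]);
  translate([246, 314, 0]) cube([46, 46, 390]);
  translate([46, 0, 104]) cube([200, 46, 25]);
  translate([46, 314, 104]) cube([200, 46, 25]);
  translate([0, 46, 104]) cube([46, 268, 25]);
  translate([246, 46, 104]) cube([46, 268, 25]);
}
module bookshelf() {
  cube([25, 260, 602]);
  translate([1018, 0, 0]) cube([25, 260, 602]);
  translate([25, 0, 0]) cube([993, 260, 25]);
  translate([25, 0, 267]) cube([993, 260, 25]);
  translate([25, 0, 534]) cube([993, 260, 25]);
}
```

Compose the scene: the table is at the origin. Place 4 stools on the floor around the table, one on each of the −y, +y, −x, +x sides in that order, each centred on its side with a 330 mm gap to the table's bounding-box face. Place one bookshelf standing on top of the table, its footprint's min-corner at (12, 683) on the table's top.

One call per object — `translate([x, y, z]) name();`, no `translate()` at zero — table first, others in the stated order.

table();
translate([383, -690, 0]) stool();
translate([383, 1302, 0]) stool();
translate([-622, 306, 0]) stool();
translate([1388, 306, 0]) stool();
translate([12, 683, 758]) bookshelf();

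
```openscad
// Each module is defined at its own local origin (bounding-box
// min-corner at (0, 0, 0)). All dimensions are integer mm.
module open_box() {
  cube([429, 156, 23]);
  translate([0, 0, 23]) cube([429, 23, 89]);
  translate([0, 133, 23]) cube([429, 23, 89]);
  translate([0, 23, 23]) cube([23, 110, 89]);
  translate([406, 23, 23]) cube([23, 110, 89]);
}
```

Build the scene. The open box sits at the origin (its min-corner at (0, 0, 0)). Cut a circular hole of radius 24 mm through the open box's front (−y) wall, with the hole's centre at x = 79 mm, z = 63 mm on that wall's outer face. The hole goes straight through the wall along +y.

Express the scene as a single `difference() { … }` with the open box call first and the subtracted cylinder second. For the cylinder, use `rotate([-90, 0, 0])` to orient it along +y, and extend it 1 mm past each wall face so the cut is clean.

difference() {
  open_box();
  translate([79, -1, 63]) rotate([-90, 0, 0]) cylinder(h = 25, r = 24);
}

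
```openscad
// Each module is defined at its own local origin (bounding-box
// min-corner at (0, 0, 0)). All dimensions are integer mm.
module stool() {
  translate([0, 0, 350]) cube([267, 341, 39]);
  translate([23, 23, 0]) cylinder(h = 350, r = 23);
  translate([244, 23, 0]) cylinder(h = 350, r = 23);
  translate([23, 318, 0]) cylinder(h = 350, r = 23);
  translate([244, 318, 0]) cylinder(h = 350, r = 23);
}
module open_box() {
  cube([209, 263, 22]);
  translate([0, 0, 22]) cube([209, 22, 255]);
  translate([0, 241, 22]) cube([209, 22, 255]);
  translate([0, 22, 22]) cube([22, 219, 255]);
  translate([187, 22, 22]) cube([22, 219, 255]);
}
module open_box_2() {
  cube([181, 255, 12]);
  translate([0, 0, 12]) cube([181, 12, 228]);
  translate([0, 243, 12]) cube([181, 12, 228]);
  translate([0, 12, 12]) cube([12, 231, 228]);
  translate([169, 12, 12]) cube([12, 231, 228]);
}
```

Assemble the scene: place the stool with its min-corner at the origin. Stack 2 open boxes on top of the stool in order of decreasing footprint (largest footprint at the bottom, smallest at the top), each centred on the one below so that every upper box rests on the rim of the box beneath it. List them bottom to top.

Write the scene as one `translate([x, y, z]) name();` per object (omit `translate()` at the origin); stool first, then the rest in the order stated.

stool();
translate([29, 39, 389]) open_box();
translate([43, 43, 666]) open_box_2();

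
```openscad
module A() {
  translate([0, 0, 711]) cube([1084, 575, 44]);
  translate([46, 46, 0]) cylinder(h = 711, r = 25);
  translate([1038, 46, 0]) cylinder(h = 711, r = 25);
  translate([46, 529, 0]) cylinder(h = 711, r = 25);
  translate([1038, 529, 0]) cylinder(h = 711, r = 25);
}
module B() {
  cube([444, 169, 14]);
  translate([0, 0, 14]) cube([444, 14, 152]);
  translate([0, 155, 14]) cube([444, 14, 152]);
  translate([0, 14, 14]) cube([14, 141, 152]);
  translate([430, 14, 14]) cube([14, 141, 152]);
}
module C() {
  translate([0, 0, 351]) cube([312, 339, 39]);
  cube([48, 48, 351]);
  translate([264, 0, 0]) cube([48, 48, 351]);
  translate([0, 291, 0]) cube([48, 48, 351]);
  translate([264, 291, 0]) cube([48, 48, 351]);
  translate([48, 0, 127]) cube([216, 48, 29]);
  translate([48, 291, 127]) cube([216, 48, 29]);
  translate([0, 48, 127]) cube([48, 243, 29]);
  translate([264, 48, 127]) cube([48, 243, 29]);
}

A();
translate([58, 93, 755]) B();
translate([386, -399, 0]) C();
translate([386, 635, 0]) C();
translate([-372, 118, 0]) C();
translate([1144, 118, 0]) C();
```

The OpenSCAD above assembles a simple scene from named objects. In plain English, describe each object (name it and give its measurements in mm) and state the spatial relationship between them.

A is a rectangular dining table. The top is 1084×575×44 mm with its upper surface at z = 755 mm. It stands on four round legs of 50 mm diameter, each leg's bounding box inset 21 mm from the nearest pair of top edges, running from the floor to the underside of the top.

B is an open-topped rectangular box: outside dimensions 444×169×166 mm, with a uniform wall and base thickness of 14 mm. The base is a full 444×169 slab on the floor; four walls sit on top of the base. The front and back walls (the −y and +y sides) span the full width; the two side walls fit between them.

C is a simple wooden stool: a rectangular seat 312 mm (x) by 339 mm (y), 39 mm thick, top face at z = 390 mm, on four square legs, each 48×48 mm in cross-section. The legs rest on z = 0, each flush with a corner of the seat. Four stretchers, 48 mm wide and 29 mm tall, connect adjacent legs with their undersides at z = 127 mm, each running between the inner faces of the legs it joins and aligned with the legs' outer faces on the other axis.

The open box is on top of the table. Four stools sit around the table at the −y, +y, −x, +x sides.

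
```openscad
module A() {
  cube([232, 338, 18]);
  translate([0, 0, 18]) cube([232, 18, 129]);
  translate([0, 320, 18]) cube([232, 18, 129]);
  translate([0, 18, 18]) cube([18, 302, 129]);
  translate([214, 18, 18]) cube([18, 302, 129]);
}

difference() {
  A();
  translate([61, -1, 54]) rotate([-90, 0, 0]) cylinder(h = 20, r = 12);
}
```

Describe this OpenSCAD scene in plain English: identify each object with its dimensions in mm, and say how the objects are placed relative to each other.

A is an open storage box with external size 232×338×147 mm and wall thickness 18 mm (the base is also 18 mm thick). The base covers the whole footprint; the four walls stand on the base, with the y-facing walls full-width and the x-facing walls fitting between their inner faces.

The open box has a circular hole of radius 12 mm through its front wall, centred at (x = 61, z = 54).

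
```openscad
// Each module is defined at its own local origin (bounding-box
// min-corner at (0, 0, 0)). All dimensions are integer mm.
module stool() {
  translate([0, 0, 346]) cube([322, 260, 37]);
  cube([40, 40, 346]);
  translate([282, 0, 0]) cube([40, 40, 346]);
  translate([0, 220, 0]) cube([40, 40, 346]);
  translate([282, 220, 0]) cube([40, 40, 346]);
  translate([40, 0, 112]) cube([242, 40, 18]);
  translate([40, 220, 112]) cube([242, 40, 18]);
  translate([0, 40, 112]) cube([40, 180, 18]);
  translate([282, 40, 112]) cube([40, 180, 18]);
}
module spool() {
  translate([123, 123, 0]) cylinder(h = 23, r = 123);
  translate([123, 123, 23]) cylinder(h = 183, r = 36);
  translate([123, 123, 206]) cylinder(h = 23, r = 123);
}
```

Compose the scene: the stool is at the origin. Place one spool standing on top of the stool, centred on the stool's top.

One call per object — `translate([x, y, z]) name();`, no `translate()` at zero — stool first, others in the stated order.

stool();
translate([38, 7, 383]) spool();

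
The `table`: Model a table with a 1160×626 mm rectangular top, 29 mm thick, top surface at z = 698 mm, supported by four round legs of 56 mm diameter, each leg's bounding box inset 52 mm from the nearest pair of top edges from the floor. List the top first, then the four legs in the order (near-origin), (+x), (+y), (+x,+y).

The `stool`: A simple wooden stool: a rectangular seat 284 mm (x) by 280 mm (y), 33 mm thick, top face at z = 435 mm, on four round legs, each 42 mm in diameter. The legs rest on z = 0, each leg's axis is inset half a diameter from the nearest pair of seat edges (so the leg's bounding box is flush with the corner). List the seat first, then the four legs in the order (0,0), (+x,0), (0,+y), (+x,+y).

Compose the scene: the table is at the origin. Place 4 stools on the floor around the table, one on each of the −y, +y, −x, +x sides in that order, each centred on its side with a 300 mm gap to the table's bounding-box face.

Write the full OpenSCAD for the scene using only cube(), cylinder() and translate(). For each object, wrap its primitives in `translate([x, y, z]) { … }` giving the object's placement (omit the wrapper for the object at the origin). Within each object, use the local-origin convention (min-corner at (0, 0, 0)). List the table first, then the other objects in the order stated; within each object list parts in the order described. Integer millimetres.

translate([0, 0, 669]) cube([1160, 626, 29]);
translate([80, 80, 0]) cylinder(h = 669, r = 28);
translate([1080, 80, 0]) cylinder(h = 669, r = 28);
translate([80, 546, 0]) cylinder(h = 669, r = 28);
translate([1080, 546, 0]) cylinder(h = 669, r = 28);
translate([438, -580, 0]) {
  translate([0, 0, 402]) cube([284, 280, 33]);
  translate([21, 21, 0]) cylinder(h = 402, r = 21);
  translate([263, 21, 0]) cylinder(h = 402, r = 21);
  translate([21, 259, 0]) cylinder(h = 402, r = 21);
  translate([263, 259, 0]) cylinder(h = 402, r = 21);
}
translate([438, 926, 0]) {
  translate([0, 0, 402]) cube([284, 280, 33]);
  translate([21, 21, 0]) cylinder(h = 402, r = 21);
  translate([263, 21, 0]) cylinder(h = 402, r = 21);
  translate([21, 259, 0]) cylinder(h = 402, r = 21);
  translate([263, 259, 0]) cylinder(h = 402, r = 21);
}
translate([-584, 173, 0]) {
  translate([0, 0, 402]) cube([284, 280, 33]);
  translate([21, 21, 0]) cylinder(h = 402, r = 21);
  translate([263, 21, 0]) cylinder(h = 402, r = 21);
  translate([21, 259, 0]) cylinder(h = 402, r = 21);
  translate([263, 259, 0]) cylinder(h = 402, r = 21);
}
translate([1460, 173, 0]) {
  translate([0, 0, 402]) cube([284, 280, 33]);
  translate([21, 21, 0]) cylinder(h = 402, r = 21);
  translate([263, 21, 0]) cylinder(h = 402, r = 21);
  translate([21, 259, 0]) cylinder(h = 402, r = 21);
  translate([263, 259, 0]) cylinder(h = 402, r = 21);
}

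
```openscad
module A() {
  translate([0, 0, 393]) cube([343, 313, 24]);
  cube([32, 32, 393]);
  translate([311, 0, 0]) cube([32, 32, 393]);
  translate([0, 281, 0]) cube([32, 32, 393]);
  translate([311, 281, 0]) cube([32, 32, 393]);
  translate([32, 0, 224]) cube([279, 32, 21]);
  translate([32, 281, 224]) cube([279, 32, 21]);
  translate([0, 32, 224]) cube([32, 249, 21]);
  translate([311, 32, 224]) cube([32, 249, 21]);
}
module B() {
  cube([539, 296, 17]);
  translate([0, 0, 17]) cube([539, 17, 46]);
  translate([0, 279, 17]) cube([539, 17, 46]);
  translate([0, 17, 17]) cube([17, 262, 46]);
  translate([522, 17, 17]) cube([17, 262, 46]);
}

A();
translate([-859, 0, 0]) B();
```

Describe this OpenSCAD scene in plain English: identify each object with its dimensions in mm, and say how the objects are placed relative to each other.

A is a four-legged stool. The seat is a 343×313×24 mm slab whose top surface is at z = 417 mm; four square legs, each 32×32 mm in cross-section, run from the floor (z = 0) to the underside of the seat, each flush with a corner of the seat. Four stretchers, 32 mm wide and 21 mm tall, connect adjacent legs with their undersides at z = 224 mm, each running between the inner faces of the legs it joins and aligned with the legs' outer faces on the other axis.

B is an open-topped rectangular box: outside dimensions 539×296×63 mm, with a uniform wall and base thickness of 17 mm. The base is a full 539×296 slab on the floor; four walls sit on top of the base. The front and back walls (the −y and +y sides) span the full width; the two side walls fit between them.

The open box is on the floor beside the stool on its −x side.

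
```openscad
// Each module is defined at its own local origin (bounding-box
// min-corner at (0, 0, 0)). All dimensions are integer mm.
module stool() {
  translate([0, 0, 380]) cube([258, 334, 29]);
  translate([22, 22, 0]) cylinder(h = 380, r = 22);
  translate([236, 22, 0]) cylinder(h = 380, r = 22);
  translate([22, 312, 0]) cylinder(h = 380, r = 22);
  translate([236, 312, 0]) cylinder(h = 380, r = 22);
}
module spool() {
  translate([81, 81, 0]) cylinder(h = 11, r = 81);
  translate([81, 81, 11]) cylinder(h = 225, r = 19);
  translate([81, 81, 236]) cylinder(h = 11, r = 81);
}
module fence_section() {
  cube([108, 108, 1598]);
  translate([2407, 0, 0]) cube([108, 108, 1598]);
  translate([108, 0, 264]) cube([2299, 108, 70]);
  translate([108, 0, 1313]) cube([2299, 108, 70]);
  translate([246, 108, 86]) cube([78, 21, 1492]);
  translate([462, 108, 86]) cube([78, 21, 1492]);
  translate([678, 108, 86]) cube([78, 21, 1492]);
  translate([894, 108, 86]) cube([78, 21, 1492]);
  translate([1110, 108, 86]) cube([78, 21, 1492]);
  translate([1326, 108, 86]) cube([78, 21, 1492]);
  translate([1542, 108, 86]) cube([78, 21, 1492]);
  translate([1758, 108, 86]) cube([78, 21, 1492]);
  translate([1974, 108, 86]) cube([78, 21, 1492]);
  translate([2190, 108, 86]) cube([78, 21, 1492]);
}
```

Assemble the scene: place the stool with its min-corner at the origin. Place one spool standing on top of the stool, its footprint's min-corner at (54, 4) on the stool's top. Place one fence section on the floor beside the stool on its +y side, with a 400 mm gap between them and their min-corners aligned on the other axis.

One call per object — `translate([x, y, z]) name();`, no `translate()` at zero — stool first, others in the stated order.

stool();
translate([54, 4, 409]) spool();
translate([0, 734, 0]) fence_section();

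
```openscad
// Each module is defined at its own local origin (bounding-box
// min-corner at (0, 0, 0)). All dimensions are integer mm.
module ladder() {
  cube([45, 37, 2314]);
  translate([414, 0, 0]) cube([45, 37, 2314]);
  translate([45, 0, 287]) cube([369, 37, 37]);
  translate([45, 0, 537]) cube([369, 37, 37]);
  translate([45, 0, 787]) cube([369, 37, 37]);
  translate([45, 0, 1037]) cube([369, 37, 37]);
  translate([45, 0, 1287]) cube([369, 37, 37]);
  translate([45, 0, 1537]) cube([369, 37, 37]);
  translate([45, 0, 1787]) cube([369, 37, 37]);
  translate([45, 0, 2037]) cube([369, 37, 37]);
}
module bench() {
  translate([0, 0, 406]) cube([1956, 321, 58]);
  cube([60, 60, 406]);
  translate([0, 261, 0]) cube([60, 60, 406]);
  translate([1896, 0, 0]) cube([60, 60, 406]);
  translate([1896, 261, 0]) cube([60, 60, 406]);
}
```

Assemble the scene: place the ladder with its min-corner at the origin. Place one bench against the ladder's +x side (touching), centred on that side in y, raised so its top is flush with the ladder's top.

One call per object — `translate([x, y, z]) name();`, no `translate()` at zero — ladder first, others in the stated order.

ladder();
translate([459, -142, 1850]) bench();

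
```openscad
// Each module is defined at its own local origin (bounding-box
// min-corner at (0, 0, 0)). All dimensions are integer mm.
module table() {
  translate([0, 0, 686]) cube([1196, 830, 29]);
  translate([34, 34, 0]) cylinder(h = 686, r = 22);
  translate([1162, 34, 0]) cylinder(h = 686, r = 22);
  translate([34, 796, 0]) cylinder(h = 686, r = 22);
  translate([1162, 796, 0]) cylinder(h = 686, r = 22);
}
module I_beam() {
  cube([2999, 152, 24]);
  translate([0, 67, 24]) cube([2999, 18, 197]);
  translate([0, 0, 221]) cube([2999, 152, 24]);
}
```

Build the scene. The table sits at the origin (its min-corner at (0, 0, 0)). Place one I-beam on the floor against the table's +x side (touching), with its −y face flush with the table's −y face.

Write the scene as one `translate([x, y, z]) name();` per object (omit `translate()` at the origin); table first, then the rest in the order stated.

table();
translate([1196, 0, 0]) I_beam();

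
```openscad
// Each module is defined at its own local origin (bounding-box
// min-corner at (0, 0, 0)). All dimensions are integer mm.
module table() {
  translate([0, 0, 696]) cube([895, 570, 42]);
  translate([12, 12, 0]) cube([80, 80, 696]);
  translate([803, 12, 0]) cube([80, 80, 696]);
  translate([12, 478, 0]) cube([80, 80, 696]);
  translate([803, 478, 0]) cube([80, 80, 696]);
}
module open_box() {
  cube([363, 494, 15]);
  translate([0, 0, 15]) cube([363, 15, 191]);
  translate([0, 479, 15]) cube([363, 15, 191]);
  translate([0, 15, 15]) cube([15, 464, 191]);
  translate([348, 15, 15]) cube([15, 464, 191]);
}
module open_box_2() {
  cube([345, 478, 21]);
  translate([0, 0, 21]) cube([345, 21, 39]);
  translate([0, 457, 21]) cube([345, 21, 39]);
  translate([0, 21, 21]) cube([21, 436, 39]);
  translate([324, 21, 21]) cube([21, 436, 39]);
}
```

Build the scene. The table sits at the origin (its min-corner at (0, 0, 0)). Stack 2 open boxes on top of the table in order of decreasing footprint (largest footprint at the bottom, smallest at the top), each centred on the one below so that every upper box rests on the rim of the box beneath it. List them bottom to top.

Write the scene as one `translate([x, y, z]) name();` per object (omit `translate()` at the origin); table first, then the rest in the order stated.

table();
translate([266, 38, 738]) open_box();
translate([275, 46, 944]) open_box_2();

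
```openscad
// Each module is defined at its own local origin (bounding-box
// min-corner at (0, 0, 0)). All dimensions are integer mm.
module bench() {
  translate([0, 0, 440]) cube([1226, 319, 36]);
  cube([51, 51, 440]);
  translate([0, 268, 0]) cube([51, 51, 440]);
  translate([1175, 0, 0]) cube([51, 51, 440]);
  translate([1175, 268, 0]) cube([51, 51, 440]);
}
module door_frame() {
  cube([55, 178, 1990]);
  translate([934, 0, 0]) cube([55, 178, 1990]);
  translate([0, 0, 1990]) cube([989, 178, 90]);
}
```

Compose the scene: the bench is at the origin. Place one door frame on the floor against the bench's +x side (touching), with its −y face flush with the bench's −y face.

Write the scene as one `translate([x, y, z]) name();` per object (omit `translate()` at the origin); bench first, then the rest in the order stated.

bench();
translate([1226, 0, 0]) door_frame();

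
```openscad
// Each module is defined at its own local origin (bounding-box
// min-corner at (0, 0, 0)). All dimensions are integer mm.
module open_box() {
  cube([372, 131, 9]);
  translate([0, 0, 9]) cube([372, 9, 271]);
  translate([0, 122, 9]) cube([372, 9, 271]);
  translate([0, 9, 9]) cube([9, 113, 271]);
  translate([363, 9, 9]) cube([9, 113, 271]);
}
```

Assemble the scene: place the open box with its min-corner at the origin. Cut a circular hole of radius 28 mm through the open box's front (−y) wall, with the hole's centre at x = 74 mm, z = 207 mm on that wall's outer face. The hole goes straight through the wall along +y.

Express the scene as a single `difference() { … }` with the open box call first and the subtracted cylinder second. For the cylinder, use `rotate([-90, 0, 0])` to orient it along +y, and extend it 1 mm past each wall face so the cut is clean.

difference() {
  open_box();
  translate([74, -1, 207]) rotate([-90, 0, 0]) cylinder(h = 11, r = 28);
}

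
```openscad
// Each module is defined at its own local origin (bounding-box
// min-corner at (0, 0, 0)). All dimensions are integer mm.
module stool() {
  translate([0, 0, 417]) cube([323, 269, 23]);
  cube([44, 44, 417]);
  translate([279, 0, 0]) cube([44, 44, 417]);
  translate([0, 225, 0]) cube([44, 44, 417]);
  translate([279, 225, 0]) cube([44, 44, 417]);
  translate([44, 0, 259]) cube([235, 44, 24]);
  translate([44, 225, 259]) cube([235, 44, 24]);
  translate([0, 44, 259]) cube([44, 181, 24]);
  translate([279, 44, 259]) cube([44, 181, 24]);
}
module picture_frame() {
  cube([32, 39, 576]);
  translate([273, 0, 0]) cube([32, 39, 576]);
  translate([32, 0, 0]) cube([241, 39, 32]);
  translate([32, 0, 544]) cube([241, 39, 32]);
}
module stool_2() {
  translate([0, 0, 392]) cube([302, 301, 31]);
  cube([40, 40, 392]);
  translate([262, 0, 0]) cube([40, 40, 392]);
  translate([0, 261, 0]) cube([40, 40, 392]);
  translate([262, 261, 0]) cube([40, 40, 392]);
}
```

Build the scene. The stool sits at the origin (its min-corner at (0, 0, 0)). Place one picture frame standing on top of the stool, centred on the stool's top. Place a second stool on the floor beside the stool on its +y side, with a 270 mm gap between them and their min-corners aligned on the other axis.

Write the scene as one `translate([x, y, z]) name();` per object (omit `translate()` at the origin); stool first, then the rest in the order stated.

stool();
translate([9, 115, 440]) picture_frame();
translate([0, 539, 0]) stool_2();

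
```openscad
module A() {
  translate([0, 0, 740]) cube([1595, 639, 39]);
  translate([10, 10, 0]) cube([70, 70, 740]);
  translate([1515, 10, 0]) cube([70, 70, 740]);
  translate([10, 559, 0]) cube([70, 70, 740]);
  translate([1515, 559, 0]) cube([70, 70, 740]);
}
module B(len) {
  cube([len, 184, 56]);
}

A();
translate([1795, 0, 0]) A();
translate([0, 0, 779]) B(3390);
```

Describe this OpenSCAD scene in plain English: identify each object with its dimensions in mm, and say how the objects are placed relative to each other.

A is a rectangular dining table. The top is 1595×639×39 mm with its upper surface at z = 779 mm. It stands on four 70×70 mm square legs, each inset 10 mm from the nearest pair of top edges, running from the floor to the underside of the top.

B is a rectangular beam 3390 mm long (x), 184 mm deep (y), 56 mm thick (z).

The beam spans the tops of two tables placed 200 mm apart, resting at z = 779 mm.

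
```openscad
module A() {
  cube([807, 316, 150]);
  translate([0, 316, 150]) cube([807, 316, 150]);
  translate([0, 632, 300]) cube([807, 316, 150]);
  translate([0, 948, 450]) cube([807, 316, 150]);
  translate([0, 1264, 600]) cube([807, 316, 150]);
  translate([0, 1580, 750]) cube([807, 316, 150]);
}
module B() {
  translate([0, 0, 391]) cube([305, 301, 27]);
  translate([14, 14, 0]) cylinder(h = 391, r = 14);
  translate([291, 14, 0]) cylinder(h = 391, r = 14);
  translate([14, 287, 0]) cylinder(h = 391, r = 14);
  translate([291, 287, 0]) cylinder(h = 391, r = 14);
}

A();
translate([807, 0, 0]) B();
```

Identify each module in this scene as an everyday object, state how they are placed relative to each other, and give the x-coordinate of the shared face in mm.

The staircase's +x face and the stool's −x face are both at x = 807 mm.

A is a staircase. B is a stool. The stool is against the staircase's +x side, with their −y faces flush. The x-coordinate of the shared face is 807 mm.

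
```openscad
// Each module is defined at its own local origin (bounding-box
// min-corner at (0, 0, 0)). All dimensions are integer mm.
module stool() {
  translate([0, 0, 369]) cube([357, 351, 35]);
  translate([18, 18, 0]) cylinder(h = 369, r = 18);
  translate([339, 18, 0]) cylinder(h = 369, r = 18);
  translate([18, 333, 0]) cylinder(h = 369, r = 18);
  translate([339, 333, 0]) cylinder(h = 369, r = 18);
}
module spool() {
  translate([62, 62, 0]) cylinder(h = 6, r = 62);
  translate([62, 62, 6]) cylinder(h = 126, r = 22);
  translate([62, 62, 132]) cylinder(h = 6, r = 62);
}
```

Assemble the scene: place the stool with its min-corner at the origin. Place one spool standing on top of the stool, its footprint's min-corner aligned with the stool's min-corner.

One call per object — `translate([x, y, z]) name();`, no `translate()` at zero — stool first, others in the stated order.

stool();
translate([0, 0, 404]) spool();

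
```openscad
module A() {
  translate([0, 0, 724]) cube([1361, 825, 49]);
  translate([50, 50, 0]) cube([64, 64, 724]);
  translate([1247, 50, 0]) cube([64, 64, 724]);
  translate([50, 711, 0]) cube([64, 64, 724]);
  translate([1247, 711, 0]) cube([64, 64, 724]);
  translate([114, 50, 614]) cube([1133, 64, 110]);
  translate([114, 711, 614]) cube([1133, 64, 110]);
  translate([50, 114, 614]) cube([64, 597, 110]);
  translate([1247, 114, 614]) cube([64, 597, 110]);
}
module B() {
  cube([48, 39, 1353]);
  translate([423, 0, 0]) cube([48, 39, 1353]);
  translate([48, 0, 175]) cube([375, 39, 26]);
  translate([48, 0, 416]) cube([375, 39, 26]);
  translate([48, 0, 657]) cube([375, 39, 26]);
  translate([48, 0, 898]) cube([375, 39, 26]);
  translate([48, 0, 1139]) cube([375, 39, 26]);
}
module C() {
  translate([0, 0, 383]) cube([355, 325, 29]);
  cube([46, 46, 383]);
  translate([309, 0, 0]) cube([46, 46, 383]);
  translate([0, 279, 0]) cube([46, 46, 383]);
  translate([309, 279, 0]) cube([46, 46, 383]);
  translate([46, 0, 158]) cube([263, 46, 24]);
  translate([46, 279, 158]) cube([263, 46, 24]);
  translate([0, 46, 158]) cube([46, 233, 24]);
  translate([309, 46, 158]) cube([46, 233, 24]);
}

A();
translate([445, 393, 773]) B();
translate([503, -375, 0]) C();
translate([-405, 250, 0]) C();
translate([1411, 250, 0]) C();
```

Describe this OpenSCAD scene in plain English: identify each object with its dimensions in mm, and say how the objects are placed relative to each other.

A is a rectangular dining table. The top is 1361×825×49 mm with its upper surface at z = 773 mm. It stands on four 64×64 mm square legs, each inset 50 mm from the nearest pair of top edges, running from the floor to the underside of the top. Four apron rails, 64 mm thick and 110 mm tall, run between adjacent legs with their top edges flush with the underside of the top and their outer faces flush with the legs' outer faces.

B is a wooden ladder with two side rails of 48×39 mm section and 1353 mm height, set 471 mm apart overall. Between them run 5 rectangular rungs (39 mm deep, 26 mm thick), front faces flush with the rails' −y face. The bottom of the first rung is 175 mm above the floor and each subsequent rung is 241 mm higher than the one below.

C is a four-legged stool. The seat is 355×325 mm, 29 mm thick, top at z = 412 mm. It stands on four square legs, each 46×46 mm in cross-section, from z = 0 to the seat underside, each flush with a corner of the seat. Four stretchers, 46 mm wide and 24 mm tall, connect adjacent legs with their undersides at z = 158 mm, each running between the inner faces of the legs it joins and aligned with the legs' outer faces on the other axis.

The ladder is on top of the table, centred. Three stools sit around the table at the −y, −x, +x sides.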